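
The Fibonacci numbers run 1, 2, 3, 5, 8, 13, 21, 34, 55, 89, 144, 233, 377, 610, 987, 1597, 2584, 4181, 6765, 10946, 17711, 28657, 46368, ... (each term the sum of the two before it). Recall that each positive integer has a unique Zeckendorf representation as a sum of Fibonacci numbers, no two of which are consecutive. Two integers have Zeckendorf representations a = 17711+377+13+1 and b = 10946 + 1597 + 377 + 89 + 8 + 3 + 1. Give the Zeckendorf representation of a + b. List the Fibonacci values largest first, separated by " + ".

The two numbers are 18102 and 13021, so their sum is 31123.
31123 − 28657 = 2466
2466 − 1597 = 869
869 − 610 = 259
259 − 233 = 26
26 − 21 = 5
5 − 5 = 0

28657 + 1597 + 610 + 233 + 21 + 5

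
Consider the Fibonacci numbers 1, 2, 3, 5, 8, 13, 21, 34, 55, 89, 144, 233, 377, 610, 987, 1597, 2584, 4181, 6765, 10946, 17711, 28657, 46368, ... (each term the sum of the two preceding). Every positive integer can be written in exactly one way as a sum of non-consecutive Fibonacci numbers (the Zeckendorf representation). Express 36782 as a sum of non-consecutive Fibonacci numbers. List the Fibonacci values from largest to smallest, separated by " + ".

28657 + 6765 + 987 + 233 + 89 + 34 + 13 + 3 + 1

Greedy algorithm:
largest Fibonacci ≤ 36782 is 28657; 36782 − 28657 = 8125
largest Fibonacci ≤ 8125 is 6765; 8125 − 6765 = 1360
largest Fibonacci ≤ 1360 is 987; 1360 − 987 = 373
largest Fibonacci ≤ 373 is 233; 373 − 233 = 140
largest Fibonacci ≤ 140 is 89; 140 − 89 = 51
largest Fibonacci ≤ 51 is 34; 51 − 34 = 17
largest Fibonacci ≤ 17 is 13; 17 − 13 = 4
largest Fibonacci ≤ 4 is 3; 4 − 3 = 1
largest Fibonacci ≤ 1 is 1; 1 − 1 = 0
So 36782 = 28657 + 6765 + 987 + 233 + 89 + 34 + 13 + 3 + 1, with no two terms consecutive in the sequence.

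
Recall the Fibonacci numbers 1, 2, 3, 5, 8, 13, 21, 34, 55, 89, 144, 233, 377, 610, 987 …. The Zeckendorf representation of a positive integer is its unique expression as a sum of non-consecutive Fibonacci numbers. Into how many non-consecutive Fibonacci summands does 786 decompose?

Greedily peel off the largest Fibonacci term at each step:
largest Fibonacci ≤ 786 is 610; 786 − 610 = 176
largest Fibonacci ≤ 176 is 144; 176 − 144 = 32
largest Fibonacci ≤ 32 is 21; 32 − 21 = 11
largest Fibonacci ≤ 11 is 8; 11 − 8 = 3
largest Fibonacci ≤ 3 is 3; 3 − 3 = 0
786 = 610 + 144 + 21 + 8 + 3, which has 5 terms.

5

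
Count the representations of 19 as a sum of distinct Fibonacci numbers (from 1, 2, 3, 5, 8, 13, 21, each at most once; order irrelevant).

3

19 = 13+5+1 = 13+3+2+1 = 8+5+3+2+1 — 3 representations.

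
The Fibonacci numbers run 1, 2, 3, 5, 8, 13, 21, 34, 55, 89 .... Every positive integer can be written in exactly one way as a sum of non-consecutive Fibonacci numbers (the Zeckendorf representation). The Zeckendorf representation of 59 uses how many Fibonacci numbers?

subtract 55 from 59: 4 remains
subtract 3 from 4: 1 remains
subtract 1 from 1: 0 remains
59 = 55 + 3 + 1, which has 3 terms.

3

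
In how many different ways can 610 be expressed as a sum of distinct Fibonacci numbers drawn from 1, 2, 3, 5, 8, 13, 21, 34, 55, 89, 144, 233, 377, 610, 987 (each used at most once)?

610 = 610 = 377+233 = 377+144+89 = 377+144+55+34 = 377+144+55+21+13 = … (2 more), for 7 in all.

7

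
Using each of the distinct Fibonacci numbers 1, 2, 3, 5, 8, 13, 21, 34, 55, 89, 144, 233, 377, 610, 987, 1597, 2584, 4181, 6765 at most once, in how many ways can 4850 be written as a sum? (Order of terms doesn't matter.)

24

4850 = 4181+610+55+3+1 = 4181+610+34+21+3+1 = 4181+377+233+55+3+1 = … (21 more), for 24 in all.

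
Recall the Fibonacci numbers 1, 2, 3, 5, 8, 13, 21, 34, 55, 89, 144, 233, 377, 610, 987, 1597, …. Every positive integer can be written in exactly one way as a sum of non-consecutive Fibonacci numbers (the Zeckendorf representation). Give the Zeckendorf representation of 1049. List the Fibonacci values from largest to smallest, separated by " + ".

Repeatedly subtract the largest Fibonacci number that fits:
1049: greatest Fibonacci not exceeding it is 987, leaving 62
62: greatest Fibonacci not exceeding it is 55, leaving 7
7: greatest Fibonacci not exceeding it is 5, leaving 2
2: greatest Fibonacci not exceeding it is 2, leaving 0
So 1049 = 987 + 55 + 5 + 2, with no two terms consecutive in the sequence.

987 + 55 + 5 + 2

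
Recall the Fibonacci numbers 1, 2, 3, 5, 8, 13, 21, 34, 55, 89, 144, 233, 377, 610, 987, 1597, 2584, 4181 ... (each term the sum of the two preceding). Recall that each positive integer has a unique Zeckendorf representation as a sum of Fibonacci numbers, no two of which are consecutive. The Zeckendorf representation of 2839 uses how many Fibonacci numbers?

2839 − 2584 = 255
255 − 233 = 22
22 − 21 = 1
1 − 1 = 0
2839 = 2584 + 233 + 21 + 1, which has 4 terms.

4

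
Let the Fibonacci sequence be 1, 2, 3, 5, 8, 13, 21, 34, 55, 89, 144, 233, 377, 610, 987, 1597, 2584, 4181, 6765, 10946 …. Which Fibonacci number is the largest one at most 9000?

6765 ≤ 9000 < 10946, so the largest Fibonacci number not exceeding 9000 is 6765.

6765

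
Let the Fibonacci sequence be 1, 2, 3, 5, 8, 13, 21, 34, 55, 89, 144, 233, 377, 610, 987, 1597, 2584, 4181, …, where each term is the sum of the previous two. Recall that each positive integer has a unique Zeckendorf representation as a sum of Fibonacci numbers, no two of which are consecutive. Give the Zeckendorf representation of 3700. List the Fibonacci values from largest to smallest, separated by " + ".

2584 + 987 + 89 + 34 + 5 + 1

Greedy algorithm:
3700: greatest Fibonacci not exceeding it is 2584, leaving 1116
1116: greatest Fibonacci not exceeding it is 987, leaving 129
129: greatest Fibonacci not exceeding it is 89, leaving 40
40: greatest Fibonacci not exceeding it is 34, leaving 6
6: greatest Fibonacci not exceeding it is 5, leaving 1
1: greatest Fibonacci not exceeding it is 1, leaving 0
So 3700 = 2584 + 987 + 89 + 34 + 5 + 1, with no two terms consecutive in the sequence.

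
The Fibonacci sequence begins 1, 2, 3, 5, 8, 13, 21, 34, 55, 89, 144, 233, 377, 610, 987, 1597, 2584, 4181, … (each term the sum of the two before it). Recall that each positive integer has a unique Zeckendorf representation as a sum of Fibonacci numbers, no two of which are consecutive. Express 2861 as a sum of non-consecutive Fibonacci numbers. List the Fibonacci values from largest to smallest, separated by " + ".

2584 + 233 + 34 + 8 + 2

Greedily peel off the largest Fibonacci term at each step:
largest Fibonacci ≤ 2861 is 2584; 2861 − 2584 = 277
largest Fibonacci ≤ 277 is 233; 277 − 233 = 44
largest Fibonacci ≤ 44 is 34; 44 − 34 = 10
largest Fibonacci ≤ 10 is 8; 10 − 8 = 2
largest Fibonacci ≤ 2 is 2; 2 − 2 = 0
So 2861 = 2584 + 233 + 34 + 8 + 2, with no two terms consecutive in the sequence.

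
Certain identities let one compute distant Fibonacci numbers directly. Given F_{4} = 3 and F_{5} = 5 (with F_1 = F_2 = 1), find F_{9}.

By F_{2k+1} = F_k² + F_{k+1}²: F_{9} = 3² + 5² = 9 + 25 = 34.

34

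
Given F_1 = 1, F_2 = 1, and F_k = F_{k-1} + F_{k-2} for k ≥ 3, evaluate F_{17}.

1597

Iterating the recurrence up to F_{9} = 34 and F_{8} = 21:
F_{10} = F_{9} + F_{8} = 34 + 21 = 55
F_{11} = F_{10} + F_{9} = 55 + 34 = 89
F_{12} = F_{11} + F_{10} = 89 + 55 = 144
F_{13} = F_{12} + F_{11} = 144 + 89 = 233
F_{14} = F_{13} + F_{12} = 233 + 144 = 377
F_{15} = F_{14} + F_{13} = 377 + 233 = 610
F_{16} = F_{15} + F_{14} = 610 + 377 = 987
F_{17} = F_{16} + F_{15} = 987 + 610 = 1597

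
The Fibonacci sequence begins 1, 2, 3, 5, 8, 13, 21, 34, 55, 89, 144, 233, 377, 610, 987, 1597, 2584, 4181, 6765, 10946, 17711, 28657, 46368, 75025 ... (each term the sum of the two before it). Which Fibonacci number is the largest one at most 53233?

46368 ≤ 53233 < 75025, so the largest Fibonacci number not exceeding 53233 is 46368.

46368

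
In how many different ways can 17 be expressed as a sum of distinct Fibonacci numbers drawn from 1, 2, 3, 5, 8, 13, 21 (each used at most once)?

Starting from the Zeckendorf form and repeatedly splitting a term F_k into F_{k−1} + F_{k−2} (when neither is already used) reaches every representation.
17 = 13+3+1 = 8+5+3+1 — 2 representations.

2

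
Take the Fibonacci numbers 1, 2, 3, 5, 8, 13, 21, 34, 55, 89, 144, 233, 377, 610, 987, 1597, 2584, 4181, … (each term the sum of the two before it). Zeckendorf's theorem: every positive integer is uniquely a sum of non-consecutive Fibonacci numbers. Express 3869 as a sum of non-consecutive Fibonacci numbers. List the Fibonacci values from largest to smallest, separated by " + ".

take 2584 (≤ 3869); 3869 − 2584 = 1285
take 987 (≤ 1285); 1285 − 987 = 298
take 233 (≤ 298); 298 − 233 = 65
take 55 (≤ 65); 65 − 55 = 10
take 8 (≤ 10); 10 − 8 = 2
take 2 (≤ 2); 2 − 2 = 0
So 3869 = 2584 + 987 + 233 + 55 + 8 + 2, with no two terms consecutive in the sequence.

2584 + 987 + 233 + 55 + 8 + 2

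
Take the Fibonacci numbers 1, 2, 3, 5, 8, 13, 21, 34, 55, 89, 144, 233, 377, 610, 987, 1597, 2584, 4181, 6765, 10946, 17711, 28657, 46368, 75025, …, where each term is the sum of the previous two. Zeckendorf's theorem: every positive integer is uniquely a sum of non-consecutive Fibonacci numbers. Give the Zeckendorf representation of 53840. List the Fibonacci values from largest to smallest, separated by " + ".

46368 + 6765 + 610 + 89 + 8

53840: greatest Fibonacci not exceeding it is 46368, leaving 7472
7472: greatest Fibonacci not exceeding it is 6765, leaving 707
707: greatest Fibonacci not exceeding it is 610, leaving 97
97: greatest Fibonacci not exceeding it is 89, leaving 8
8: greatest Fibonacci not exceeding it is 8, leaving 0
So 53840 = 46368 + 6765 + 610 + 89 + 8, with no two terms consecutive in the sequence.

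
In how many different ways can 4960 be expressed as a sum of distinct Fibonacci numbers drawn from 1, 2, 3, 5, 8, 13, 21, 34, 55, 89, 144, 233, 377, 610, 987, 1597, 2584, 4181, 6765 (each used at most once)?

25

4960 = 4181+610+144+21+3+1 = 4181+610+144+13+8+3+1 = 4181+610+89+55+21+3+1 = 4181+377+233+144+21+3+1 = … (21 more), for 25 in all.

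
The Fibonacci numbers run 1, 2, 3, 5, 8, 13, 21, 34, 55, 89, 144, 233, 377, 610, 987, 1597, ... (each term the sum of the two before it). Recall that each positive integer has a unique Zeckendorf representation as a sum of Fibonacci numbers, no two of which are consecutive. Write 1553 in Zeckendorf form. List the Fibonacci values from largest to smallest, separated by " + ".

take 987 (≤ 1553); 1553 − 987 = 566
take 377 (≤ 566); 566 − 377 = 189
take 144 (≤ 189); 189 − 144 = 45
take 34 (≤ 45); 45 − 34 = 11
take 8 (≤ 11); 11 − 8 = 3
take 3 (≤ 3); 3 − 3 = 0
So 1553 = 987 + 377 + 144 + 34 + 8 + 3, with no two terms consecutive in the sequence.

987 + 377 + 144 + 34 + 8 + 3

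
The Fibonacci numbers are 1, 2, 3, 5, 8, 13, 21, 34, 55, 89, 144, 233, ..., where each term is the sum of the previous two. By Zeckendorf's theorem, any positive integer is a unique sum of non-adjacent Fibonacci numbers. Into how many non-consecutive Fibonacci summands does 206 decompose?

4

Repeatedly subtract the largest Fibonacci number that fits:
take 144 (≤ 206); 206 − 144 = 62
take 55 (≤ 62); 62 − 55 = 7
take 5 (≤ 7); 7 − 5 = 2
take 2 (≤ 2); 2 − 2 = 0
206 = 144 + 55 + 5 + 2, which has 4 terms.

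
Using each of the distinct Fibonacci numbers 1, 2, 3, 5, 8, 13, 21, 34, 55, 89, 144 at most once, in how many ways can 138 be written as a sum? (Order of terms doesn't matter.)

138 = 89+34+13+2 = 89+34+8+5+2 = 89+21+13+8+5+2 = 55+34+21+13+8+5+2 — 4 representations.

4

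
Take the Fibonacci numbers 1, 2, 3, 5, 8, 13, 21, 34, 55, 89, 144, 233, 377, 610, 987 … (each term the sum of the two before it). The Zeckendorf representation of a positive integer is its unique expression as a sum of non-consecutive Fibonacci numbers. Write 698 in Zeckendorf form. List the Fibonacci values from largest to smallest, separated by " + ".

largest Fibonacci ≤ 698 is 610; 698 − 610 = 88
largest Fibonacci ≤ 88 is 55; 88 − 55 = 33
largest Fibonacci ≤ 33 is 21; 33 − 21 = 12
largest Fibonacci ≤ 12 is 8; 12 − 8 = 4
largest Fibonacci ≤ 4 is 3; 4 − 3 = 1
largest Fibonacci ≤ 1 is 1; 1 − 1 = 0
So 698 = 610 + 55 + 21 + 8 + 3 + 1, with no two terms consecutive in the sequence.

610 + 55 + 21 + 8 + 3 + 1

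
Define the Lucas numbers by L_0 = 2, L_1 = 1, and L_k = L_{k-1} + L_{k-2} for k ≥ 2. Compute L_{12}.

Iterating the recurrence up to L_{6} = 18 and L_{5} = 11:
L_{7} = L_{6} + L_{5} = 18 + 11 = 29
L_{8} = L_{7} + L_{6} = 29 + 18 = 47
L_{9} = L_{8} + L_{7} = 47 + 29 = 76
L_{10} = L_{9} + L_{8} = 76 + 47 = 123
L_{11} = L_{10} + L_{9} = 123 + 76 = 199
L_{12} = L_{11} + L_{10} = 199 + 123 = 322

322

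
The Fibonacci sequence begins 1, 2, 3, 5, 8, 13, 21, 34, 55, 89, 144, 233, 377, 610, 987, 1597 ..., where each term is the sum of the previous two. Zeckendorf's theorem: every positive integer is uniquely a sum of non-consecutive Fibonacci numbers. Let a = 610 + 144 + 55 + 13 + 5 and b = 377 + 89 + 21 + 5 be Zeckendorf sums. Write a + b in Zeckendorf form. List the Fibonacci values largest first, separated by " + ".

The two numbers are 827 and 492, so their sum is 1319.
subtract 987 from 1319: 332 remains
subtract 233 from 332: 99 remains
subtract 89 from 99: 10 remains
subtract 8 from 10: 2 remains
subtract 2 from 2: 0 remains

987 + 233 + 89 + 8 + 2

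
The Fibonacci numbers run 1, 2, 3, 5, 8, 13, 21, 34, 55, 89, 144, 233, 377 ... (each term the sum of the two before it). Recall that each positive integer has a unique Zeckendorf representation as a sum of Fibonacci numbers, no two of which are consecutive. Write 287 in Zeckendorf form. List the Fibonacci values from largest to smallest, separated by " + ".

233 + 34 + 13 + 5 + 2

Greedy algorithm:
take 233 (≤ 287); 287 − 233 = 54
take 34 (≤ 54); 54 − 34 = 20
take 13 (≤ 20); 20 − 13 = 7
take 5 (≤ 7); 7 − 5 = 2
take 2 (≤ 2); 2 − 2 = 0
So 287 = 233 + 34 + 13 + 5 + 2, with no two terms consecutive in the sequence.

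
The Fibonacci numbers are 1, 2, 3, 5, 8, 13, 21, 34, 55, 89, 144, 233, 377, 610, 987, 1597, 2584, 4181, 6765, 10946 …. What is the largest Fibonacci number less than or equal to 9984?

6765

6765 ≤ 9984 < 10946, so the largest Fibonacci number not exceeding 9984 is 6765.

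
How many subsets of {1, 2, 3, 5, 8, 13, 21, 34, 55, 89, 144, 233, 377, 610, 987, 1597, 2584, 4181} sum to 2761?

Starting from the Zeckendorf form and repeatedly splitting a term F_k into F_{k−1} + F_{k−2} (when neither is already used) reaches every representation.
2761 = 2584+144+21+8+3+1 = 2584+89+55+21+8+3+1 = 1597+987+144+21+8+3+1 = 1597+987+89+55+21+8+3+1 = 1597+610+377+144+21+8+3+1 = … (2 more), for 7 in all.

7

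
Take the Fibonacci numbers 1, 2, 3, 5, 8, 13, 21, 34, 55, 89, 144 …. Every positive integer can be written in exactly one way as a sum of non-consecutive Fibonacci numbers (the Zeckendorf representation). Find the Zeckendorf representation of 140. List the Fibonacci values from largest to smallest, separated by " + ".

Repeatedly subtract the largest Fibonacci number that fits:
take 89 (≤ 140); 140 − 89 = 51
take 34 (≤ 51); 51 − 34 = 17
take 13 (≤ 17); 17 − 13 = 4
take 3 (≤ 4); 4 − 3 = 1
take 1 (≤ 1); 1 − 1 = 0
So 140 = 89 + 34 + 13 + 3 + 1, with no two terms consecutive in the sequence.

89 + 34 + 13 + 3 + 1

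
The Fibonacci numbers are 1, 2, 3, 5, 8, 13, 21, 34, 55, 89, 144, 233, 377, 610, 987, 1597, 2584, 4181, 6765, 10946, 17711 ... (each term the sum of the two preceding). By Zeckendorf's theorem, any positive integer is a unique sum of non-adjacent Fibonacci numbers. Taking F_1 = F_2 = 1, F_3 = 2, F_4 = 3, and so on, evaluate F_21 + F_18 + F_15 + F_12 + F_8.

14305

F_21 + F_18 + F_15 + F_12 + F_8 = 10946 + 2584 + 610 + 144 + 21 = 14305.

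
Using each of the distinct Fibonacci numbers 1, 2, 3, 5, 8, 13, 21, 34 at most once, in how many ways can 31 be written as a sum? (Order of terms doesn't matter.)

3

Starting from the Zeckendorf form and repeatedly splitting a term F_k into F_{k−1} + F_{k−2} (when neither is already used) reaches every representation.
31 = 21+8+2 = 21+5+3+2 = 13+8+5+3+2 — 3 representations.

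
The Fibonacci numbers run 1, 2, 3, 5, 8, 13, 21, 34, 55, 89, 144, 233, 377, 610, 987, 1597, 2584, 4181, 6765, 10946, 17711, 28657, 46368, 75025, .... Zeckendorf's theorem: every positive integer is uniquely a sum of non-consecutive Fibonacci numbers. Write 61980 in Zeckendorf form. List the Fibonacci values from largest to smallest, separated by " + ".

46368 + 10946 + 4181 + 377 + 89 + 13 + 5 + 1

Greedily peel off the largest Fibonacci term at each step:
largest Fibonacci ≤ 61980 is 46368; 61980 − 46368 = 15612
largest Fibonacci ≤ 15612 is 10946; 15612 − 10946 = 4666
largest Fibonacci ≤ 4666 is 4181; 4666 − 4181 = 485
largest Fibonacci ≤ 485 is 377; 485 − 377 = 108
largest Fibonacci ≤ 108 is 89; 108 − 89 = 19
largest Fibonacci ≤ 19 is 13; 19 − 13 = 6
largest Fibonacci ≤ 6 is 5; 6 − 5 = 1
largest Fibonacci ≤ 1 is 1; 1 − 1 = 0
So 61980 = 46368 + 10946 + 4181 + 377 + 89 + 13 + 5 + 1, with no two terms consecutive in the sequence.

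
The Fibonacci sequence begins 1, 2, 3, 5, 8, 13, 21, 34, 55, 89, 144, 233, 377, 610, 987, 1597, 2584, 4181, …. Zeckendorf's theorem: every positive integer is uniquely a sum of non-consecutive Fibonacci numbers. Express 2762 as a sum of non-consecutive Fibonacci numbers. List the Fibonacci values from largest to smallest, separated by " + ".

largest Fibonacci ≤ 2762 is 2584; 2762 − 2584 = 178
largest Fibonacci ≤ 178 is 144; 178 − 144 = 34
largest Fibonacci ≤ 34 is 34; 34 − 34 = 0
So 2762 = 2584 + 144 + 34, with no two terms consecutive in the sequence.

2584 + 144 + 34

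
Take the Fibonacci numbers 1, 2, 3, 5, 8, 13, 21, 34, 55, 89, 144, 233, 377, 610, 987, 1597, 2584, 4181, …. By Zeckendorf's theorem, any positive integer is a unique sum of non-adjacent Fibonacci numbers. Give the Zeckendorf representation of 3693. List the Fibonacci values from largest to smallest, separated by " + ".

take 2584 (≤ 3693); 3693 − 2584 = 1109
take 987 (≤ 1109); 1109 − 987 = 122
take 89 (≤ 122); 122 − 89 = 33
take 21 (≤ 33); 33 − 21 = 12
take 8 (≤ 12); 12 − 8 = 4
take 3 (≤ 4); 4 − 3 = 1
take 1 (≤ 1); 1 − 1 = 0
So 3693 = 2584 + 987 + 89 + 21 + 8 + 3 + 1, with no two terms consecutive in the sequence.

2584 + 987 + 89 + 21 + 8 + 3 + 1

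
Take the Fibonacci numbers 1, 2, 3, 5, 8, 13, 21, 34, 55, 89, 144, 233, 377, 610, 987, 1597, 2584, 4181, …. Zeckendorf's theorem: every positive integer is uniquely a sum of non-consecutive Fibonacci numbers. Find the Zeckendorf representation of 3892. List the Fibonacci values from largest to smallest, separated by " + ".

2584 + 987 + 233 + 55 + 21 + 8 + 3 + 1

largest Fibonacci ≤ 3892 is 2584; 3892 − 2584 = 1308
largest Fibonacci ≤ 1308 is 987; 1308 − 987 = 321
largest Fibonacci ≤ 321 is 233; 321 − 233 = 88
largest Fibonacci ≤ 88 is 55; 88 − 55 = 33
largest Fibonacci ≤ 33 is 21; 33 − 21 = 12
largest Fibonacci ≤ 12 is 8; 12 − 8 = 4
largest Fibonacci ≤ 4 is 3; 4 − 3 = 1
largest Fibonacci ≤ 1 is 1; 1 − 1 = 0
So 3892 = 2584 + 987 + 233 + 55 + 21 + 8 + 3 + 1, with no two terms consecutive in the sequence.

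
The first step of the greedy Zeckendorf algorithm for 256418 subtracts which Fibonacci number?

196418

196418 ≤ 256418 < 317811, so the largest Fibonacci number not exceeding 256418 is 196418.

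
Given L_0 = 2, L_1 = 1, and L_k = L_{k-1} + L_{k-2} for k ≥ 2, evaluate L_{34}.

12752043

Iterating the recurrence up to L_{30} = 1860498 and L_{29} = 1149851:
L_{31} = L_{30} + L_{29} = 1860498 + 1149851 = 3010349
L_{32} = L_{31} + L_{30} = 3010349 + 1860498 = 4870847
L_{33} = L_{32} + L_{31} = 4870847 + 3010349 = 7881196
L_{34} = L_{33} + L_{32} = 7881196 + 4870847 = 12752043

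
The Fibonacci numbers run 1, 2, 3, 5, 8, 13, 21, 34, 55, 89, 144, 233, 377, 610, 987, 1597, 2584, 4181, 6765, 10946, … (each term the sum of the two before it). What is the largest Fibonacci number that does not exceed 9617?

6765

6765 ≤ 9617 < 10946, so the largest Fibonacci number not exceeding 9617 is 6765.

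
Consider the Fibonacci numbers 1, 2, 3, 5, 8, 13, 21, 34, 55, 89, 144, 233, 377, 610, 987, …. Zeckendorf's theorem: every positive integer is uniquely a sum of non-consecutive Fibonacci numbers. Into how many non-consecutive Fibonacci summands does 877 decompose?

3

largest Fibonacci ≤ 877 is 610; 877 − 610 = 267
largest Fibonacci ≤ 267 is 233; 267 − 233 = 34
largest Fibonacci ≤ 34 is 34; 34 − 34 = 0
877 = 610 + 233 + 34, which has 3 terms.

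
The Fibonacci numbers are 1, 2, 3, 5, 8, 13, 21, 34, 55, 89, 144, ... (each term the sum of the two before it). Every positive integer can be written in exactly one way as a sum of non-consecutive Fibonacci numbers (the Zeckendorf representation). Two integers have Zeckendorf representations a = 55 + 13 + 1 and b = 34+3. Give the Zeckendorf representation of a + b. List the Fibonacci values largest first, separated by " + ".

89 + 13 + 3 + 1

The two numbers are 69 and 37, so their sum is 106.
Greedy algorithm:
largest Fibonacci ≤ 106 is 89; 106 − 89 = 17
largest Fibonacci ≤ 17 is 13; 17 − 13 = 4
largest Fibonacci ≤ 4 is 3; 4 − 3 = 1
largest Fibonacci ≤ 1 is 1; 1 − 1 = 0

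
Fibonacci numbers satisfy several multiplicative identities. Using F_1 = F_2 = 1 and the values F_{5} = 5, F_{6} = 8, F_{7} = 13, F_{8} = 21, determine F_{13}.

By the addition formula F_{m+n} = F_m F_{n+1} + F_{m−1} F_n with m=8, n=5: F_{13} = 21·8 + 13·5 = 168 + 65 = 233.

233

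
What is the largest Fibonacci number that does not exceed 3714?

2584 ≤ 3714 < 4181, so the largest Fibonacci number not exceeding 3714 is 2584.

2584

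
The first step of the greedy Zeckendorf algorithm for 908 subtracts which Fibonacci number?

610 ≤ 908 < 987, so the largest Fibonacci number not exceeding 908 is 610.

610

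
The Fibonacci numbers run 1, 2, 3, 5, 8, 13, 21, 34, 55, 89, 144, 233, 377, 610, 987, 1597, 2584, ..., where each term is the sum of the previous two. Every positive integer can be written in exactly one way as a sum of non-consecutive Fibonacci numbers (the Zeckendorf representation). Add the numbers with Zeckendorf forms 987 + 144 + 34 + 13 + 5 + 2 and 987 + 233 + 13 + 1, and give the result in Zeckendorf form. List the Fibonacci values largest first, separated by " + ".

The two numbers are 1185 and 1234, so their sum is 2419.
Repeatedly subtract the largest Fibonacci number that fits:
subtract 1597 from 2419: 822 remains
subtract 610 from 822: 212 remains
subtract 144 from 212: 68 remains
subtract 55 from 68: 13 remains
subtract 13 from 13: 0 remains

1597 + 610 + 144 + 55 + 13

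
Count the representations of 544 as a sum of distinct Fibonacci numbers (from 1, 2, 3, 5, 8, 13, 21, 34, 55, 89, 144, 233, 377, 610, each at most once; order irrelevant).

544 = 377+144+21+2 = 377+144+13+8+2 = 377+89+55+21+2 = 377+144+13+5+3+2 = … (9 more), for 13 in all.

13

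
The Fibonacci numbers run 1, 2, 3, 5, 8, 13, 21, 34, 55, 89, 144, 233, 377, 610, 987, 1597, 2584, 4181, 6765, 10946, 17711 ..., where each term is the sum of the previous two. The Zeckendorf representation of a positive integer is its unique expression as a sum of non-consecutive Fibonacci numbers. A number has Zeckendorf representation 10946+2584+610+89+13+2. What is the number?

14244

10946+2584+610+89+13+2 = 14244.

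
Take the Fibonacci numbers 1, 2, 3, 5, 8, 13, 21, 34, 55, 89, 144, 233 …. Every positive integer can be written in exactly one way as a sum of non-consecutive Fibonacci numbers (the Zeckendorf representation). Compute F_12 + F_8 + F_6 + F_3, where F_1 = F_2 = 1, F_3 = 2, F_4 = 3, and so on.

175

F_12 + F_8 + F_6 + F_3 = 144 + 21 + 8 + 2 = 175.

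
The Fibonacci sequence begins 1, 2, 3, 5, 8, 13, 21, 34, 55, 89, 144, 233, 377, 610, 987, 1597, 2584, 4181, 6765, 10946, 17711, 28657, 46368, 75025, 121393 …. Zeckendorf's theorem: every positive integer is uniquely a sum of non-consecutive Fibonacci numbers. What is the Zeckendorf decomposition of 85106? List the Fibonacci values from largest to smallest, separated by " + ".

75025 + 6765 + 2584 + 610 + 89 + 21 + 8 + 3 + 1

subtract 75025 from 85106: 10081 remains
subtract 6765 from 10081: 3316 remains
subtract 2584 from 3316: 732 remains
subtract 610 from 732: 122 remains
subtract 89 from 122: 33 remains
subtract 21 from 33: 12 remains
subtract 8 from 12: 4 remains
subtract 3 from 4: 1 remains
subtract 1 from 1: 0 remains
So 85106 = 75025 + 6765 + 2584 + 610 + 89 + 21 + 8 + 3 + 1, with no two terms consecutive in the sequence.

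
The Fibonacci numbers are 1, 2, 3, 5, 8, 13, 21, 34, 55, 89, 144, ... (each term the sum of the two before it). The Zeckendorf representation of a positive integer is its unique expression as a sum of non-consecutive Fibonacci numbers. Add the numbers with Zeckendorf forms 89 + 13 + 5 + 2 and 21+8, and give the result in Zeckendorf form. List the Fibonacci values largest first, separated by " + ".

89 + 34 + 13 + 2

The two numbers are 109 and 29, so their sum is 138.
138 − 89 = 49
49 − 34 = 15
15 − 13 = 2
2 − 2 = 0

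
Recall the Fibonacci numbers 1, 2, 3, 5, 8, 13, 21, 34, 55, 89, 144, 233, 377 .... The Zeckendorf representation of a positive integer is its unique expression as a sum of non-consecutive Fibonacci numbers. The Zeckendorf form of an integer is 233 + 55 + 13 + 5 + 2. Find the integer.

233 + 55 + 13 + 5 + 2 = 308.

308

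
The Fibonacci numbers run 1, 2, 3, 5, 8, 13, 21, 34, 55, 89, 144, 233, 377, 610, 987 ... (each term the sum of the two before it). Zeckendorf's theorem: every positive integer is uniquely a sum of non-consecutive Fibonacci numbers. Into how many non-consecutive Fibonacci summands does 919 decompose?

4

subtract 610 from 919: 309 remains
subtract 233 from 309: 76 remains
subtract 55 from 76: 21 remains
subtract 21 from 21: 0 remains
919 = 610 + 233 + 55 + 21, which has 4 terms.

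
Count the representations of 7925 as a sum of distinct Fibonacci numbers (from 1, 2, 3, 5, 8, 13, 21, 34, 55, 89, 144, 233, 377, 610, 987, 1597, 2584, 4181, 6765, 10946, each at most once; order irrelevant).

Starting from the Zeckendorf form and repeatedly splitting a term F_k into F_{k−1} + F_{k−2} (when neither is already used) reaches every representation.
7925 = 6765+987+144+21+8 = 6765+987+144+21+5+3 = 6765+987+89+55+21+8 = 6765+987+144+21+5+2+1 = … (77 more), for 81 in all.

81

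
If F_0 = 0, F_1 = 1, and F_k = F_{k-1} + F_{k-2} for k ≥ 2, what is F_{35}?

9227465

Iterating the recurrence up to F_{31} = 1346269 and F_{30} = 832040:
F_{32} = F_{31} + F_{30} = 1346269 + 832040 = 2178309
F_{33} = F_{32} + F_{31} = 2178309 + 1346269 = 3524578
F_{34} = F_{33} + F_{32} = 3524578 + 2178309 = 5702887
F_{35} = F_{34} + F_{33} = 5702887 + 3524578 = 9227465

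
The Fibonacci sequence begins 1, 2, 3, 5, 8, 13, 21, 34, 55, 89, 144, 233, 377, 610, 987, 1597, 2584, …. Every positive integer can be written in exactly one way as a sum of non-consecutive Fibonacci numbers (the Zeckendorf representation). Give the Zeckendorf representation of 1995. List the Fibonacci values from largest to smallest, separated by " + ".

1597 ≤ 1995 < 2584, so take 1597; remainder 398
377 ≤ 398 < 610, so take 377; remainder 21
21 ≤ 21 < 34, so take 21; remainder 0
So 1995 = 1597 + 377 + 21, with no two terms consecutive in the sequence.

1597 + 377 + 21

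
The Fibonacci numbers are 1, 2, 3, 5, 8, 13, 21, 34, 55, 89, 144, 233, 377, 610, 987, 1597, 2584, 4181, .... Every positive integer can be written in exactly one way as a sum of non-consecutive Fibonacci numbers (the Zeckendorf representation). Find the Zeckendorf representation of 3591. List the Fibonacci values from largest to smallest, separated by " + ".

subtract 2584 from 3591: 1007 remains
subtract 987 from 1007: 20 remains
subtract 13 from 20: 7 remains
subtract 5 from 7: 2 remains
subtract 2 from 2: 0 remains
So 3591 = 2584 + 987 + 13 + 5 + 2, with no two terms consecutive in the sequence.

2584 + 987 + 13 + 5 + 2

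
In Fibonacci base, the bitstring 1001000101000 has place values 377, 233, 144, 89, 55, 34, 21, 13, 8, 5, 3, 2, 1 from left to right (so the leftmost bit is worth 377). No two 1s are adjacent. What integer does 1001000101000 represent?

Summing the place values of the 1 bits: 377 + 89 + 13 + 5 = 484.

484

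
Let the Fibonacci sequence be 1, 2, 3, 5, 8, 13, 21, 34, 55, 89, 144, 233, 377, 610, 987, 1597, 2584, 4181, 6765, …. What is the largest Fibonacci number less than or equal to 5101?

4181 ≤ 5101 < 6765, so the largest Fibonacci number not exceeding 5101 is 4181.

4181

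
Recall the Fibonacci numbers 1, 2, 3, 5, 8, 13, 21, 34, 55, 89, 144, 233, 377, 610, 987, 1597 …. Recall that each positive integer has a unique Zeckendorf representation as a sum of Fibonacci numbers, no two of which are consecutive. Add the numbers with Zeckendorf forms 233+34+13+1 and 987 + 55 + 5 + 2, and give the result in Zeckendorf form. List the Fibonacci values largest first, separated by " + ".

987 + 233 + 89 + 21

The two numbers are 281 and 1049, so their sum is 1330.
Repeatedly subtract the largest Fibonacci number that fits:
take 987 (≤ 1330); 1330 − 987 = 343
take 233 (≤ 343); 343 − 233 = 110
take 89 (≤ 110); 110 − 89 = 21
take 21 (≤ 21); 21 − 21 = 0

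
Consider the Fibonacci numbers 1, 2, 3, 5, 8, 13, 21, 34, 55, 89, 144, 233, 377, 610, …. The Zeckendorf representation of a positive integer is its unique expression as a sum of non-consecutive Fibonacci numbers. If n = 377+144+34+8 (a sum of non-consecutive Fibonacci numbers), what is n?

563

377+144+34+8 = 563.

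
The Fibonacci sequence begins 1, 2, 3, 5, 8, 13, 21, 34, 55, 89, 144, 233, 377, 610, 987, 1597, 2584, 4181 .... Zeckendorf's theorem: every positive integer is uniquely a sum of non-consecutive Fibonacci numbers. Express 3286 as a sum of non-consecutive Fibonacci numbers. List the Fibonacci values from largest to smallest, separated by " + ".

2584 + 610 + 89 + 3

Repeatedly subtract the largest Fibonacci number that fits:
3286 − 2584 = 702
702 − 610 = 92
92 − 89 = 3
3 − 3 = 0
So 3286 = 2584 + 610 + 89 + 3, with no two terms consecutive in the sequence.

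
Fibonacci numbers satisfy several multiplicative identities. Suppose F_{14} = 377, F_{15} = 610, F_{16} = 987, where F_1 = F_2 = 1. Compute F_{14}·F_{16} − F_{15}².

-1

377·987 − 610² = 372099 − 372100 = -1. (Cassini's identity: F_{k−1}F_{k+1} − F_k² = (−1)^k.)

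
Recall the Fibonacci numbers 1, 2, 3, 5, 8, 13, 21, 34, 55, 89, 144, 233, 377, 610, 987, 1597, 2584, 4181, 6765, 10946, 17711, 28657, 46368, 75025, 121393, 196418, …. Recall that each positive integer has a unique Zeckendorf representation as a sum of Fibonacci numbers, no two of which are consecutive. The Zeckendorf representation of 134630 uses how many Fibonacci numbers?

subtract 121393 from 134630: 13237 remains
subtract 10946 from 13237: 2291 remains
subtract 1597 from 2291: 694 remains
subtract 610 from 694: 84 remains
subtract 55 from 84: 29 remains
subtract 21 from 29: 8 remains
subtract 8 from 8: 0 remains
134630 = 121393 + 10946 + 1597 + 610 + 55 + 21 + 8, which has 7 terms.

7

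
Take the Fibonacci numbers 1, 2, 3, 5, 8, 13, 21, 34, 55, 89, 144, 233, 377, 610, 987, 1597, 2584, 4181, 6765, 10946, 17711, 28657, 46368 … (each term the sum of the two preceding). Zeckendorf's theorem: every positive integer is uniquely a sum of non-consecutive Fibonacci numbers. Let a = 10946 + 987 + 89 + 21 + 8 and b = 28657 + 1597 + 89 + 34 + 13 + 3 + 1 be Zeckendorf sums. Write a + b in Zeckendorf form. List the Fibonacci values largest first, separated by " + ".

The two numbers are 12051 and 30394, so their sum is 42445.
Greedily peel off the largest Fibonacci term at each step:
take 28657 (≤ 42445); 42445 − 28657 = 13788
take 10946 (≤ 13788); 13788 − 10946 = 2842
take 2584 (≤ 2842); 2842 − 2584 = 258
take 233 (≤ 258); 258 − 233 = 25
take 21 (≤ 25); 25 − 21 = 4
take 3 (≤ 4); 4 − 3 = 1
take 1 (≤ 1); 1 − 1 = 0

28657 + 10946 + 2584 + 233 + 21 + 3 + 1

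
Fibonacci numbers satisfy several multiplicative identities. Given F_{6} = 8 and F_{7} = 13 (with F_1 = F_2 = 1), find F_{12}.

By the doubling identity F_{2k} = F_k(2F_{k+1} − F_k): F_{12} = 8·(2·13 − 8) = 8·18 = 144.

144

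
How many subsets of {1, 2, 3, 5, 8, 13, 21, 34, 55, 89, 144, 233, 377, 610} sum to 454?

12

Starting from the Zeckendorf form and repeatedly splitting a term F_k into F_{k−1} + F_{k−2} (when neither is already used) reaches every representation.
454 = 377+55+21+1 = 377+55+13+8+1 = 233+144+55+21+1 = 377+55+13+5+3+1 = … (8 more), for 12 in all.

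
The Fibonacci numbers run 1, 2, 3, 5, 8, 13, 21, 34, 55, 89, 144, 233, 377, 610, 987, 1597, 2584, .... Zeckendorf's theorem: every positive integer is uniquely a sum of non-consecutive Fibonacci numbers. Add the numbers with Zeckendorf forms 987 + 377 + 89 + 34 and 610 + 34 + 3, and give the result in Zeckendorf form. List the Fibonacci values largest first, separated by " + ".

The two numbers are 1487 and 647, so their sum is 2134.
Greedy algorithm:
1597 ≤ 2134 < 2584, so take 1597; remainder 537
377 ≤ 537 < 610, so take 377; remainder 160
144 ≤ 160 < 233, so take 144; remainder 16
13 ≤ 16 < 21, so take 13; remainder 3
3 ≤ 3 < 5, so take 3; remainder 0

1597 + 377 + 144 + 13 + 3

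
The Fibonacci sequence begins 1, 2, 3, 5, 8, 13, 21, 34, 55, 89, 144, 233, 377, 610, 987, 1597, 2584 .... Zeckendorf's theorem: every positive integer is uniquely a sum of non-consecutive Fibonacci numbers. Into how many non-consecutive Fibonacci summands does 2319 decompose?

5

1597 ≤ 2319 < 2584, so take 1597; remainder 722
610 ≤ 722 < 987, so take 610; remainder 112
89 ≤ 112 < 144, so take 89; remainder 23
21 ≤ 23 < 34, so take 21; remainder 2
2 ≤ 2 < 3, so take 2; remainder 0
2319 = 1597 + 610 + 89 + 21 + 2, which has 5 terms.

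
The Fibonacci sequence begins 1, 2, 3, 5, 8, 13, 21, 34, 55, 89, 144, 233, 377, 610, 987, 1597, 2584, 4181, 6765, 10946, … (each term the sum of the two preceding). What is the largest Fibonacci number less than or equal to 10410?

6765 ≤ 10410 < 10946, so the largest Fibonacci number not exceeding 10410 is 6765.

6765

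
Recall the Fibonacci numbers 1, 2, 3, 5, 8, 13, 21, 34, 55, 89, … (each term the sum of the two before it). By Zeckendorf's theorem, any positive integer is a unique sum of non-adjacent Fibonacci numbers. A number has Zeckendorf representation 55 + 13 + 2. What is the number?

55 + 13 + 2 = 70.

70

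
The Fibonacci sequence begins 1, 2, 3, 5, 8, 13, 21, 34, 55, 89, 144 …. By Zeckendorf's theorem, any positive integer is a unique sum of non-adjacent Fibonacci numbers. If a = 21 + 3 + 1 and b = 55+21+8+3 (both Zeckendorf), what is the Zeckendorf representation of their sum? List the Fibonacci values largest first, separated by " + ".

89 + 21 + 2

The two numbers are 25 and 87, so their sum is 112.
Greedily peel off the largest Fibonacci term at each step:
largest Fibonacci ≤ 112 is 89; 112 − 89 = 23
largest Fibonacci ≤ 23 is 21; 23 − 21 = 2
largest Fibonacci ≤ 2 is 2; 2 − 2 = 0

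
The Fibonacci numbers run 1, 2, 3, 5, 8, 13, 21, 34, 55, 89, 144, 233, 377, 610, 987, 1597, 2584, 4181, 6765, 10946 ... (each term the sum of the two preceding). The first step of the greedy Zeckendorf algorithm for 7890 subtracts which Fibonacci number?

6765

6765 ≤ 7890 < 10946, so the largest Fibonacci number not exceeding 7890 is 6765.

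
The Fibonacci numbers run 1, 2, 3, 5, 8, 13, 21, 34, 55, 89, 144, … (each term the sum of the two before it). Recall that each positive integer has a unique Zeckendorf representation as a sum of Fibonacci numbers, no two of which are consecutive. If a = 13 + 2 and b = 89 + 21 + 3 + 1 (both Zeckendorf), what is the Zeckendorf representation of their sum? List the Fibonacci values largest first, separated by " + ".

89 + 34 + 5 + 1

The two numbers are 15 and 114, so their sum is 129.
129 − 89 = 40
40 − 34 = 6
6 − 5 = 1
1 − 1 = 0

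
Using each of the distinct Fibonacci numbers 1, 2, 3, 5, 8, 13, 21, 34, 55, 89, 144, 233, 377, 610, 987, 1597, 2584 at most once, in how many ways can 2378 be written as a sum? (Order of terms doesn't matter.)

Each representation comes from the Zeckendorf form by replacing some F_k with F_{k−1} + F_{k−2} where possible.
2378 = 1597+610+144+21+5+1 = 1597+610+144+21+3+2+1 = 1597+610+144+13+8+5+1 = … (27 more), for 30 in all.

30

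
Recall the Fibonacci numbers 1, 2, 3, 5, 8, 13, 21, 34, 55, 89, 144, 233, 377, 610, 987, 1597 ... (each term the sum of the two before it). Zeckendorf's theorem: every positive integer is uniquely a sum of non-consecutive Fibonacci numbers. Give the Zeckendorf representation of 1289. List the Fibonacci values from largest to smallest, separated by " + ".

Greedily peel off the largest Fibonacci term at each step:
largest Fibonacci ≤ 1289 is 987; 1289 − 987 = 302
largest Fibonacci ≤ 302 is 233; 302 − 233 = 69
largest Fibonacci ≤ 69 is 55; 69 − 55 = 14
largest Fibonacci ≤ 14 is 13; 14 − 13 = 1
largest Fibonacci ≤ 1 is 1; 1 − 1 = 0
So 1289 = 987 + 233 + 55 + 13 + 1, with no two terms consecutive in the sequence.

987 + 233 + 55 + 13 + 1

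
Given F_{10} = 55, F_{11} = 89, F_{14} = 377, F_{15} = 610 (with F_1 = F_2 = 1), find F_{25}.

75025

By the addition formula F_{m+n} = F_m F_{n+1} + F_{m−1} F_n with m=11, n=14: F_{25} = 89·610 + 55·377 = 54290 + 20735 = 75025.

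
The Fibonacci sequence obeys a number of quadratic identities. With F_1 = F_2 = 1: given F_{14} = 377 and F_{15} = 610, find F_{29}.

By F_{2k+1} = F_k² + F_{k+1}²: F_{29} = 377² + 610² = 142129 + 372100 = 514229.

514229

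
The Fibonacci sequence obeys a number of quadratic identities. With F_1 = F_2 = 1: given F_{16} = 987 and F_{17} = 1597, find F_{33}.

By F_{2k+1} = F_k² + F_{k+1}²: F_{33} = 987² + 1597² = 974169 + 2550409 = 3524578.

3524578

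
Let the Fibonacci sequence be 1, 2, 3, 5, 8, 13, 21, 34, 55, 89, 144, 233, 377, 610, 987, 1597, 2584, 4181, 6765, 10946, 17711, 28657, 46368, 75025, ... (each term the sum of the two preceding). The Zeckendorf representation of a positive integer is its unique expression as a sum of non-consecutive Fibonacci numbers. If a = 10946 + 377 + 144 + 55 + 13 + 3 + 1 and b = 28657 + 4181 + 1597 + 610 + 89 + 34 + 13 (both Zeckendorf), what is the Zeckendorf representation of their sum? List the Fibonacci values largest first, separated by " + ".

46368 + 233 + 89 + 21 + 8 + 1

The two numbers are 11539 and 35181, so their sum is 46720.
Greedy algorithm:
largest Fibonacci ≤ 46720 is 46368; 46720 − 46368 = 352
largest Fibonacci ≤ 352 is 233; 352 − 233 = 119
largest Fibonacci ≤ 119 is 89; 119 − 89 = 30
largest Fibonacci ≤ 30 is 21; 30 − 21 = 9
largest Fibonacci ≤ 9 is 8; 9 − 8 = 1
largest Fibonacci ≤ 1 is 1; 1 − 1 = 0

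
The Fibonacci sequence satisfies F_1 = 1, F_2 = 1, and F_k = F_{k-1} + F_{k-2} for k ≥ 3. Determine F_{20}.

6765

Iterating the recurrence up to F_{13} = 233 and F_{12} = 144:
F_{14} = F_{13} + F_{12} = 233 + 144 = 377
F_{15} = F_{14} + F_{13} = 377 + 233 = 610
F_{16} = F_{15} + F_{14} = 610 + 377 = 987
F_{17} = F_{16} + F_{15} = 987 + 610 = 1597
F_{18} = F_{17} + F_{16} = 1597 + 987 = 2584
F_{19} = F_{18} + F_{17} = 2584 + 1597 = 4181
F_{20} = F_{19} + F_{18} = 4181 + 2584 = 6765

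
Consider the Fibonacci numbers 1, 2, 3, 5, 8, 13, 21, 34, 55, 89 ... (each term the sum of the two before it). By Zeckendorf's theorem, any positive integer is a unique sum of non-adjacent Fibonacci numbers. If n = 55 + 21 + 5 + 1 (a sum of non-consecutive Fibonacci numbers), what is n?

82

55 + 21 + 5 + 1 = 82.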